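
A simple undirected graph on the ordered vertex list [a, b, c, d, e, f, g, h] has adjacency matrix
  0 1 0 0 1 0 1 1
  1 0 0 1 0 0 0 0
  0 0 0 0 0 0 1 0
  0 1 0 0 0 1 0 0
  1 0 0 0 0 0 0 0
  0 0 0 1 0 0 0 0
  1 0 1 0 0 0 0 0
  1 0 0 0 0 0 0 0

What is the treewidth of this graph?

A width-1 tree decomposition is:
Bags: B1 = {a, b}  B2 = {b, d}  B3 = {a, g}  B4 = {a, h}  B5 = {a, e}  B6 = {d, f}  B7 = {c, g}
Tree: B1–B2, B1–B3, B1–B4, B4–B5, B2–B6, B3–B7
Every bag has size at most 2, so the width is 2 − 1 = 1 and tw(G) ≤ 1. Any graph with an edge has treewidth ≥ 1, and G has the edge a–b. The upper and lower bounds meet at 1, so that is the treewidth.

1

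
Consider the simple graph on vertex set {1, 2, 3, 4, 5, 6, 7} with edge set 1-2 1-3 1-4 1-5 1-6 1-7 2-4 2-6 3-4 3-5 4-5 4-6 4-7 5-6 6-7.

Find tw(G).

3

A width-3 tree decomposition is:
Bags: B1 = {1, 4, 5, 6}  B2 = {1, 4, 6, 7}  B3 = {1, 2, 4, 6}  B4 = {1, 3, 4, 5}
Tree: B1–B2, B2–B3, B1–B4
Every bag has size at most 4, so the width is 4 − 1 = 3 and tw(G) ≤ 3. For the lower bound, the 4 vertices {1, 3, 4, 5} are pairwise adjacent, and any tree decomposition puts a clique entirely inside one bag — forcing width ≥ 3. Therefore the treewidth is 3.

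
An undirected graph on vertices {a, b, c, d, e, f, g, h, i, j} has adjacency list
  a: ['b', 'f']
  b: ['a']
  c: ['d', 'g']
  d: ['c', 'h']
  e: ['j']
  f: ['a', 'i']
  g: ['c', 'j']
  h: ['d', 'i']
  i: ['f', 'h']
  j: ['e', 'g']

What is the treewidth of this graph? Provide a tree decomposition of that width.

Treewidth 1.
Bags: B1 = {a, b}  B2 = {a, f}  B3 = {f, i}  B4 = {h, i}  B5 = {d, h}  B6 = {c, d}  B7 = {c, g}  B8 = {g, j}  B9 = {e, j}
Tree: B1–B2, B2–B3, B3–B4, B4–B5, B5–B6, B6–B7, B7–B8, B8–B9

Every bag has size at most 2, so the width is 2 − 1 = 1 and tw(G) ≤ 1. Since G has at least one edge (e.g. b–a), it is not an edgeless graph, so tw(G) ≥ 1. The upper and lower bounds meet at 1, so that is the treewidth.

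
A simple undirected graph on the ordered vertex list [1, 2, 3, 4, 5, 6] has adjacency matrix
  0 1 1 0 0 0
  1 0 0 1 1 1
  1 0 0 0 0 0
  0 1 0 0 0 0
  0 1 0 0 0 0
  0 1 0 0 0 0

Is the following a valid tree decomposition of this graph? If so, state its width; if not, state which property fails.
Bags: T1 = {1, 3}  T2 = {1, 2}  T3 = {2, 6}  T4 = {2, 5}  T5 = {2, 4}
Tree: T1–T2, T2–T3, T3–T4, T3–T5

Checking the three conditions: (i) the bags cover all of {1, 2, 3, 4, 5, 6}; (ii) for each edge, some bag contains both endpoints; (iii) the bags containing any fixed vertex form a subtree. All hold, so the decomposition is valid with width 2 − 1 = 1.

Yes; width 1.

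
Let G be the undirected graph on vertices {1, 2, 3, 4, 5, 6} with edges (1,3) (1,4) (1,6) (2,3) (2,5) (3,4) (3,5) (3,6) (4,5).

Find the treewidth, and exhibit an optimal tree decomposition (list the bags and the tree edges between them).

Treewidth 2.
One optimal decomposition is:
Bags: B1 = {3, 4, 5}  B2 = {1, 3, 4}  B3 = {1, 3, 6}  B4 = {2, 3, 5}
Tree: B1–B2, B2–B3, B1–B4

Each bag holds 3 vertices, so the decomposition has width 2, which upper-bounds the treewidth. Conversely, {1, 3, 4} is a clique of size 3, and the vertices of any clique must share a bag in every tree decomposition; so some bag has ≥ 3 vertices and tw(G) ≥ 2. The upper and lower bounds meet at 2, so that is the treewidth.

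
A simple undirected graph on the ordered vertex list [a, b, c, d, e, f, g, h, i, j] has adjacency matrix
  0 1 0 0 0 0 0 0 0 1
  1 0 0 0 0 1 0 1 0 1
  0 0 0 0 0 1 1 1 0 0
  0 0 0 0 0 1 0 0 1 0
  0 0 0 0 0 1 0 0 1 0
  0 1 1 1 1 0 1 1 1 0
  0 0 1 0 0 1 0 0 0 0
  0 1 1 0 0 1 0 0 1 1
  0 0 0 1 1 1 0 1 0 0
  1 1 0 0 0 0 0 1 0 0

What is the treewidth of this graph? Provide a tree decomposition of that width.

Every bag has size at most 3, so the width is 3 − 1 = 2 and tw(G) ≤ 2. Conversely, {a, b, j} is a clique of size 3, and the vertices of any clique must share a bag in every tree decomposition; so some bag has ≥ 3 vertices and tw(G) ≥ 2. Combining the bounds, tw(G) = 2.

Treewidth 2.
One optimal decomposition is:
Bags: B1 = {f, h, i}  B2 = {b, f, h}  B3 = {b, h, j}  B4 = {d, f, i}  B5 = {a, b, j}  B6 = {e, f, i}  B7 = {c, f, h}  B8 = {c, f, g}
Tree: B1–B2, B2–B3, B1–B4, B3–B5, B1–B6, B1–B7, B7–B8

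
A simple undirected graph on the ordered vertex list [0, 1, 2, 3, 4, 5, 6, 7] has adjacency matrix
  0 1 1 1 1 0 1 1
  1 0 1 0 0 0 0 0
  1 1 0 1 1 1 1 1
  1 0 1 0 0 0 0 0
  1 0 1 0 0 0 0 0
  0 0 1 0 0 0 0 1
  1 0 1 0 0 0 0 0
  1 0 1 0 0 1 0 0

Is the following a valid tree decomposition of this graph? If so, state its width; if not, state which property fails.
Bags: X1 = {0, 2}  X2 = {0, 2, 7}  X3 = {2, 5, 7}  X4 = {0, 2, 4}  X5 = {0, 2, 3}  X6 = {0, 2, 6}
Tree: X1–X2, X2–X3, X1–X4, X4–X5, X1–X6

No — vertex 1 appears in no bag.

A tree decomposition must satisfy three properties: every vertex lies in some bag; for every edge, both endpoints lie together in some bag; and for every vertex, the bags containing it form a connected subtree. Here vertex 1 appears in no bag, so the decomposition is invalid.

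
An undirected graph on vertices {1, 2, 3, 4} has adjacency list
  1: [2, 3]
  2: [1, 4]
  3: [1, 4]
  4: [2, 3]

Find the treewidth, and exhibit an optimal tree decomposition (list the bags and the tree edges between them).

The largest bag has 3 vertices, giving width 2; this decomposition certifies tw(G) ≤ 2. Since 4–2–1–3–4 is a cycle in G, G is not acyclic. Forests are exactly the graphs of treewidth ≤ 1, so tw(G) ≥ 2. Combining the bounds, tw(G) = 2.

Treewidth 2.
Bags: B1 = {1, 2, 4}  B2 = {1, 3, 4}
Tree: B1–B2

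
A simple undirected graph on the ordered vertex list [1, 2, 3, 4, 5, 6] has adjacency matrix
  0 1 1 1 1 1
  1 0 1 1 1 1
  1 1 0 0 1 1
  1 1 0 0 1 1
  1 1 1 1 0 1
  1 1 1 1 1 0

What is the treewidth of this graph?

4

A width-4 tree decomposition is:
Bags: B1 = {1, 2, 4, 5, 6}  B2 = {1, 2, 3, 5, 6}
Tree: B1–B2
Every bag has size at most 5, so the width is 5 − 1 = 4 and tw(G) ≤ 4. For the lower bound, the 5 vertices {1, 2, 3, 5, 6} are pairwise adjacent, and any tree decomposition puts a clique entirely inside one bag — forcing width ≥ 4. The upper and lower bounds meet at 4, so that is the treewidth.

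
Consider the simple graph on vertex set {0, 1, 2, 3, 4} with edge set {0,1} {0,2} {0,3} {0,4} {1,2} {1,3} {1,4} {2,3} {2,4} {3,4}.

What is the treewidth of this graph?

A width-4 tree decomposition is:
Bags: B1 = {0, 1, 2, 3, 4}
Tree: (single bag)
A single bag containing all 5 vertices is trivially a valid decomposition of width 4. For the lower bound, the 5 vertices {0, 1, 2, 3, 4} are pairwise adjacent, and any tree decomposition puts a clique entirely inside one bag — forcing width ≥ 4. Therefore the treewidth is 4.

4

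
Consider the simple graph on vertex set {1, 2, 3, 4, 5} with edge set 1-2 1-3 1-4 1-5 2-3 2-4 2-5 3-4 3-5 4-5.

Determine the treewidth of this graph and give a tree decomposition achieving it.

With just one bag of size 5, the width is 5 − 1 = 4, so tw(G) ≤ 4. Conversely, {1, 2, 3, 4, 5} is a clique of size 5, and the vertices of any clique must share a bag in every tree decomposition; so some bag has ≥ 5 vertices and tw(G) ≥ 4. Therefore the treewidth is 4.

Treewidth 4.
One optimal decomposition is:
Bags: B1 = {1, 2, 3, 4, 5}
Tree: (single bag)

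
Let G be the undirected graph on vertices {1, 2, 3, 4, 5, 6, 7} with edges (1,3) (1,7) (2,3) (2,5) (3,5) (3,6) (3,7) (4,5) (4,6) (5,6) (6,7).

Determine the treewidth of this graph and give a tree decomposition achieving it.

Every bag has size at most 3, so the width is 3 − 1 = 2 and tw(G) ≤ 2. For the lower bound, the 3 vertices {1, 3, 7} are pairwise adjacent, and any tree decomposition puts a clique entirely inside one bag — forcing width ≥ 2. Combining the bounds, tw(G) = 2.

Treewidth 2.
One such decomposition:
Bags: B1 = {4, 5, 6}  B2 = {3, 5, 6}  B3 = {3, 6, 7}  B4 = {2, 3, 5}  B5 = {1, 3, 7}
Tree: B1–B2, B2–B3, B2–B4, B3–B5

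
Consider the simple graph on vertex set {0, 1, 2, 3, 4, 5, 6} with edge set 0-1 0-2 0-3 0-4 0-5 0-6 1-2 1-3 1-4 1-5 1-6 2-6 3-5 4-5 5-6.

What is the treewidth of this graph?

3

A width-3 tree decomposition is:
Bags: B1 = {0, 1, 5, 6}  B2 = {0, 1, 2, 6}  B3 = {0, 1, 4, 5}  B4 = {0, 1, 3, 5}
Tree: B1–B2, B1–B3, B3–B4
Every bag has size at most 4, so the width is 4 − 1 = 3 and tw(G) ≤ 3. For the lower bound, the 4 vertices {0, 1, 2, 6} are pairwise adjacent, and any tree decomposition puts a clique entirely inside one bag — forcing width ≥ 3. Therefore the treewidth is 3.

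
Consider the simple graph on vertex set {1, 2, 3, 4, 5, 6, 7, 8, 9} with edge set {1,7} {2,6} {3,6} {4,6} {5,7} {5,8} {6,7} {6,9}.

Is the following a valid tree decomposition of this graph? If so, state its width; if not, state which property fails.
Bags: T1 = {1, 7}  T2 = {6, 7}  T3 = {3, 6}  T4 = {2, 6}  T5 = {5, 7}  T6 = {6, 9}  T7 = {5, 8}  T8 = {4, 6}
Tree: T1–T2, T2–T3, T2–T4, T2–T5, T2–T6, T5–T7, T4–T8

Yes; width 1.

Checking the three conditions: (i) the bags cover all of {1, 2, 3, 4, 5, 6, 7, 8, 9}; (ii) for each edge, some bag contains both endpoints; (iii) the bags containing any fixed vertex form a subtree. All hold, so the decomposition is valid with width 2 − 1 = 1.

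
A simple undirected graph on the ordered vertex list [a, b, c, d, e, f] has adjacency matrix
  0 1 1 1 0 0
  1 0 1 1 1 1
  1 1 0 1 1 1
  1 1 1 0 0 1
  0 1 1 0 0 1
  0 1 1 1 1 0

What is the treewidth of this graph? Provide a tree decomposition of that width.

Treewidth 3.
One such decomposition:
Bags: B1 = {a, b, c, d}  B2 = {b, c, d, f}  B3 = {b, c, e, f}
Tree: B1–B2, B2–B3

The largest bag has 4 vertices, giving width 3; this decomposition certifies tw(G) ≤ 3. On the other hand G contains the 4-clique {b, c, d, f}. A clique must lie in a single bag of any decomposition, so no decomposition can have width below 3. Therefore the treewidth is 3.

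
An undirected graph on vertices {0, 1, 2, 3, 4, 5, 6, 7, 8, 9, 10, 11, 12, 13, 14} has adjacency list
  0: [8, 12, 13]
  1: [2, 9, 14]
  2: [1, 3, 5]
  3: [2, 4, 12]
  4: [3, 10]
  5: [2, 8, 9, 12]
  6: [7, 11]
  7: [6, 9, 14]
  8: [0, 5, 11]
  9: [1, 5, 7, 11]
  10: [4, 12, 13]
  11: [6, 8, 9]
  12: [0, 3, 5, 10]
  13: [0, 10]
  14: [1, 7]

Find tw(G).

3

A width-3 tree decomposition is:
Bags: B1 = {1, 6, 7, 14}  B2 = {1, 6, 7, 9}  B3 = {1, 6, 9, 11}  B4 = {1, 2, 9, 11}  B5 = {2, 5, 9, 11}  B6 = {2, 5, 8, 11}  B7 = {2, 3, 5, 8}  B8 = {3, 5, 8, 12}  B9 = {0, 3, 8, 12}  B10 = {0, 3, 4, 12}  B11 = {0, 4, 10, 12}  B12 = {0, 4, 10, 13}
Tree: B1–B2, B2–B3, B3–B4, B4–B5, B5–B6, B6–B7, B7–B8, B8–B9, B9–B10, B10–B11, B11–B12
The largest bag has 4 vertices, giving width 3; this decomposition certifies tw(G) ≤ 3. For the lower bound: the 4 vertex sets {6,7,14}, {1}, {9}, {2,5,8,11} are disjoint, each induces a connected subgraph, and every pair is joined by at least one edge of G. Contracting each set to a single vertex therefore yields K_{4} as a minor, and since treewidth is minor-monotone, tw(G) ≥ tw(K_{4}) = 3. Therefore the treewidth is 3.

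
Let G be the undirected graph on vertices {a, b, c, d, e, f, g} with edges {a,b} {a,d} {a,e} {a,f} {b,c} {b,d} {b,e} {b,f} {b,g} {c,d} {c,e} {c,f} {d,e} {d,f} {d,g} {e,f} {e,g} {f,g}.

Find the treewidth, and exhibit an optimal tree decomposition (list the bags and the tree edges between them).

Every bag has size at most 5, so the width is 5 − 1 = 4 and tw(G) ≤ 4. Conversely, {b, d, e, f, g} is a clique of size 5, and the vertices of any clique must share a bag in every tree decomposition; so some bag has ≥ 5 vertices and tw(G) ≥ 4. Hence tw(G) = 4 exactly.

Treewidth 4.
One such decomposition:
Bags: B1 = {b, c, d, e, f}  B2 = {b, d, e, f, g}  B3 = {a, b, d, e, f}
Tree: B1–B2, B2–B3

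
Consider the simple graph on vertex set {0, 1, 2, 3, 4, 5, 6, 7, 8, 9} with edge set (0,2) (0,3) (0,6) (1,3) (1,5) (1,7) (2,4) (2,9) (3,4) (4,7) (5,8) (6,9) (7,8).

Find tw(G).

A width-2 tree decomposition is:
Bags: B1 = {5, 7, 8}  B2 = {1, 5, 7}  B3 = {1, 4, 7}  B4 = {1, 3, 4}  B5 = {2, 3, 4}  B6 = {0, 2, 3}  B7 = {0, 2, 9}  B8 = {0, 6, 9}
Tree: B1–B2, B2–B3, B3–B4, B4–B5, B5–B6, B6–B7, B7–B8
Each bag holds 3 vertices, so the decomposition has width 2, which upper-bounds the treewidth. For the lower bound, G contains the cycle 8–5–1–7–8, so G is not a forest; only forests have treewidth ≤ 1, hence tw(G) ≥ 2. Therefore the treewidth is 2.

2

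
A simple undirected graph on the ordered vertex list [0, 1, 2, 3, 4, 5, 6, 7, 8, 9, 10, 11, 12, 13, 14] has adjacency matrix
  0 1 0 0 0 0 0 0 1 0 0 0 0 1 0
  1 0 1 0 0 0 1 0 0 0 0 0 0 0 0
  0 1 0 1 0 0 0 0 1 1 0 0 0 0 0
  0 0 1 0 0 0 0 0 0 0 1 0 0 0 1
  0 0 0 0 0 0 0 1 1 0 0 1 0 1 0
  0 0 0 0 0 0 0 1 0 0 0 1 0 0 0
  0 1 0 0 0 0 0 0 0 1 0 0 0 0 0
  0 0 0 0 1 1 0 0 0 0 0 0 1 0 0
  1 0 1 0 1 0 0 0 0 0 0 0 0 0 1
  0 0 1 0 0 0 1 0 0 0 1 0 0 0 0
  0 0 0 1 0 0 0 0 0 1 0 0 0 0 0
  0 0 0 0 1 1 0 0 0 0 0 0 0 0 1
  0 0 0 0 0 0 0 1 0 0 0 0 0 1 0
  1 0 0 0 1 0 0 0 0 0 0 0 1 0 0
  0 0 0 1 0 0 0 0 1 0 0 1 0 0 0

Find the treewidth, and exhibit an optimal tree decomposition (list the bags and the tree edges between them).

Treewidth 3.
One such decomposition:
Bags: B1 = {3, 6, 9, 10}  B2 = {2, 3, 6, 9}  B3 = {1, 2, 3, 6}  B4 = {1, 2, 3, 14}  B5 = {1, 2, 8, 14}  B6 = {0, 1, 8, 14}  B7 = {0, 8, 11, 14}  B8 = {0, 4, 8, 11}  B9 = {0, 4, 11, 13}  B10 = {4, 5, 11, 13}  B11 = {4, 5, 7, 13}  B12 = {5, 7, 12, 13}
Tree: B1–B2, B2–B3, B3–B4, B4–B5, B5–B6, B6–B7, B7–B8, B8–B9, B9–B10, B10–B11, B11–B12

The largest bag has 4 vertices, giving width 3; this decomposition certifies tw(G) ≤ 3. For the lower bound: the 4 vertex sets {6,9,10}, {3}, {2}, {0,1,8,14} are disjoint, each induces a connected subgraph, and every pair is joined by at least one edge of G. Contracting each set to a single vertex therefore yields K_{4} as a minor, and since treewidth is minor-monotone, tw(G) ≥ tw(K_{4}) = 3. Therefore the treewidth is 3.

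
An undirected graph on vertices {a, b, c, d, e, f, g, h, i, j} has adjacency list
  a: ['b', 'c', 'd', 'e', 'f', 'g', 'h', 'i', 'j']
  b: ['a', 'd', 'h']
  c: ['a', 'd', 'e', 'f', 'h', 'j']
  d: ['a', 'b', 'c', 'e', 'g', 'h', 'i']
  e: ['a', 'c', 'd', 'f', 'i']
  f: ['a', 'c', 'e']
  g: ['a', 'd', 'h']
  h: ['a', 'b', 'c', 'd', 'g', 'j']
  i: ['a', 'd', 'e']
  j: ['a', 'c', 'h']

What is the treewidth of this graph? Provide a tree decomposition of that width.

Treewidth 3.
Bags: B1 = {a, d, g, h}  B2 = {a, c, d, h}  B3 = {a, b, d, h}  B4 = {a, c, d, e}  B5 = {a, c, h, j}  B6 = {a, d, e, i}  B7 = {a, c, e, f}
Tree: B1–B2, B1–B3, B2–B4, B2–B5, B4–B6, B4–B7

Each bag holds 4 vertices, so the decomposition has width 3, which upper-bounds the treewidth. On the other hand G contains the 4-clique {a, c, d, e}. A clique must lie in a single bag of any decomposition, so no decomposition can have width below 3. Combining the bounds, tw(G) = 3.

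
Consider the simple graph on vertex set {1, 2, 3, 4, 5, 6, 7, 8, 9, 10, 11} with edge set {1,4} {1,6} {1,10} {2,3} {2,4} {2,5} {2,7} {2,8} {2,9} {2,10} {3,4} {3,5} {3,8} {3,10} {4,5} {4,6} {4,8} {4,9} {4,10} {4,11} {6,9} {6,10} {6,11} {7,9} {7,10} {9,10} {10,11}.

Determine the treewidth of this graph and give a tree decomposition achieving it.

Each bag holds 4 vertices, so the decomposition has width 3, which upper-bounds the treewidth. On the other hand G contains the 4-clique {2, 3, 4, 8}. A clique must lie in a single bag of any decomposition, so no decomposition can have width below 3. Combining the bounds, tw(G) = 3.

Treewidth 3.
One optimal decomposition is:
Bags: B1 = {2, 4, 9, 10}  B2 = {4, 6, 9, 10}  B3 = {2, 3, 4, 10}  B4 = {2, 7, 9, 10}  B5 = {4, 6, 10, 11}  B6 = {2, 3, 4, 8}  B7 = {2, 3, 4, 5}  B8 = {1, 4, 6, 10}
Tree: B1–B2, B1–B3, B1–B4, B2–B5, B3–B6, B3–B7, B2–B8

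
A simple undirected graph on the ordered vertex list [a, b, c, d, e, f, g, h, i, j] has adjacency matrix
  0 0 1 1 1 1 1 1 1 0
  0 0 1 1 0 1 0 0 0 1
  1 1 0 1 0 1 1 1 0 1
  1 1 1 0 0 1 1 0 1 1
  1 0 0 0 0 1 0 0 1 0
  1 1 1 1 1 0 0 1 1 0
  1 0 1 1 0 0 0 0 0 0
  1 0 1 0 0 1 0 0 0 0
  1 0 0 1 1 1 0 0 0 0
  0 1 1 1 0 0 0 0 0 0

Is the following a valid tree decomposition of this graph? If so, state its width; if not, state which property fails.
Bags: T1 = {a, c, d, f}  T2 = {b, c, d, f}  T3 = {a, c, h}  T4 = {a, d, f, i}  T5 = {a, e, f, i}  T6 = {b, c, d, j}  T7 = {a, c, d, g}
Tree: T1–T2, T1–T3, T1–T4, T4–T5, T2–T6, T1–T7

No — edge (f,h) lies in no bag.

A tree decomposition must satisfy three properties: every vertex lies in some bag; for every edge, both endpoints lie together in some bag; and for every vertex, the bags containing it form a connected subtree. Here edge (f,h) lies in no bag, so the decomposition is invalid.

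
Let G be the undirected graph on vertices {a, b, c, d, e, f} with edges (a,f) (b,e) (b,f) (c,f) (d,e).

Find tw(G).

1

A width-1 tree decomposition is:
Bags: B1 = {b, e}  B2 = {b, f}  B3 = {d, e}  B4 = {c, f}  B5 = {a, f}
Tree: B1–B2, B1–B3, B2–B4, B2–B5
Every bag has size at most 2, so the width is 2 − 1 = 1 and tw(G) ≤ 1. G has an edge, so its treewidth is at least 1. Combining the bounds, tw(G) = 1.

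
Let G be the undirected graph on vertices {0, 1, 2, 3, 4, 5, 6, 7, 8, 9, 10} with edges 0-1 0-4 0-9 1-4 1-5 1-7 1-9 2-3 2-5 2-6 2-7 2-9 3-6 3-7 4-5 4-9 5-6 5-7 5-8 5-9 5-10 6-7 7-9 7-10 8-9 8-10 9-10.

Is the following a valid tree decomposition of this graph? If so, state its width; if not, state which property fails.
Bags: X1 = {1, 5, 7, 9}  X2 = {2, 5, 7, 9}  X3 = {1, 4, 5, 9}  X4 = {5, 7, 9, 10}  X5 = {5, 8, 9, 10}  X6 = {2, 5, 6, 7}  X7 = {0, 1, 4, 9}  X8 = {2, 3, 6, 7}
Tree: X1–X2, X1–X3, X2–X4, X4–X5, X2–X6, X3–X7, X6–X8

Yes; width 3.

Every vertex of G appears in some bag (union = {0, 1, 2, 3, 4, 5, 6, 7, 8, 9, 10}); every edge is covered by a bag; and for each vertex v the set of bags containing v is connected in the bag tree. The decomposition is therefore valid. The largest bag has 4 vertices, so the width is 3.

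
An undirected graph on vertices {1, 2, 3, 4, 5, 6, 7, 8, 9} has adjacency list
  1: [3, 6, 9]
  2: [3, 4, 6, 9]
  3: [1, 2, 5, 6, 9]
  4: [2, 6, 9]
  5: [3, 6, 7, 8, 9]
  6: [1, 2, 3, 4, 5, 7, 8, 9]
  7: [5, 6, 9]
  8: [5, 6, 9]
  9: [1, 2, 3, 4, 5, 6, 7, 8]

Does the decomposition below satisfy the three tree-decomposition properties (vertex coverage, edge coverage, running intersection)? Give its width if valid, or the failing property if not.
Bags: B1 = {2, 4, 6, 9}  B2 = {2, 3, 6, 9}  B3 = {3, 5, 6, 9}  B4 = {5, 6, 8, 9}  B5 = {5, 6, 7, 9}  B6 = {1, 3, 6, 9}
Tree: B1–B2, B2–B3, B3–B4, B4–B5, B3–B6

Yes; width 3.

Every vertex of G appears in some bag (union = {1, 2, 3, 4, 5, 6, 7, 8, 9}); every edge is covered by a bag; and for each vertex v the set of bags containing v is connected in the bag tree. The decomposition is therefore valid. The largest bag has 4 vertices, so the width is 3.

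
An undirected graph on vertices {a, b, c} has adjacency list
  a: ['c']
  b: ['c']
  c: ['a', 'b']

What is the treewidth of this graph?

A width-1 tree decomposition is:
Bags: B1 = {a, c}  B2 = {b, c}
Tree: B1–B2
Each bag holds 2 vertices, so the decomposition has width 1, which upper-bounds the treewidth. Since G has at least one edge (e.g. a–c), it is not an edgeless graph, so tw(G) ≥ 1. Combining the bounds, tw(G) = 1.

1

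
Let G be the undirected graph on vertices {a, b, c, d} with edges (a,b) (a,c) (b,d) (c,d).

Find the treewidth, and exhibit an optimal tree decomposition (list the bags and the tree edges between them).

Treewidth 2.
Bags: B1 = {a, b, c}  B2 = {b, c, d}
Tree: B1–B2

The largest bag has 3 vertices, giving width 2; this decomposition certifies tw(G) ≤ 2. The edges b–a–c–d–b form a cycle, so G is not a tree and its treewidth is at least 2. Therefore the treewidth is 2.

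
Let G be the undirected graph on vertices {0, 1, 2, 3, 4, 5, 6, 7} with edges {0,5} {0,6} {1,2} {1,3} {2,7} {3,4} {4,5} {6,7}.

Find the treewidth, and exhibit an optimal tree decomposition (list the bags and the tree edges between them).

Treewidth 2.
One optimal decomposition is:
Bags: B1 = {1, 2, 3}  B2 = {2, 3, 4}  B3 = {2, 4, 5}  B4 = {0, 2, 5}  B5 = {0, 2, 6}  B6 = {2, 6, 7}
Tree: B1–B2, B2–B3, B3–B4, B4–B5, B5–B6

Every bag has size at most 3, so the width is 3 − 1 = 2 and tw(G) ≤ 2. Since 2–1–3–4–5–0–6–7–2 is a cycle in G, G is not acyclic. Forests are exactly the graphs of treewidth ≤ 1, so tw(G) ≥ 2. Therefore the treewidth is 2.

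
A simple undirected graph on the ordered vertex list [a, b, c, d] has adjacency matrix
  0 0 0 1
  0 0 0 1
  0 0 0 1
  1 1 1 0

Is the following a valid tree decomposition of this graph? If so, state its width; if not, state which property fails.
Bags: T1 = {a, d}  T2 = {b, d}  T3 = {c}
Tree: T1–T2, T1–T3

No — edge (d,c) lies in no bag.

A tree decomposition must satisfy three properties: every vertex lies in some bag; for every edge, both endpoints lie together in some bag; and for every vertex, the bags containing it form a connected subtree. Here edge (d,c) lies in no bag, so the decomposition is invalid.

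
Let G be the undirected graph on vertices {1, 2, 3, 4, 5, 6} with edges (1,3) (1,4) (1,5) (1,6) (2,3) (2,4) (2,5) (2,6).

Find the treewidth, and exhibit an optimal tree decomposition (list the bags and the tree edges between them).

Treewidth 2.
One optimal decomposition is:
Bags: B1 = {1, 2, 6}  B2 = {1, 2, 4}  B3 = {1, 2, 3}  B4 = {1, 2, 5}
Tree: B1–B2, B2–B3, B3–B4

Each bag holds 3 vertices, so the decomposition has width 2, which upper-bounds the treewidth. The edges 6–2–4–1–6 form a cycle, so G is not a tree and its treewidth is at least 2. The upper and lower bounds meet at 2, so that is the treewidth.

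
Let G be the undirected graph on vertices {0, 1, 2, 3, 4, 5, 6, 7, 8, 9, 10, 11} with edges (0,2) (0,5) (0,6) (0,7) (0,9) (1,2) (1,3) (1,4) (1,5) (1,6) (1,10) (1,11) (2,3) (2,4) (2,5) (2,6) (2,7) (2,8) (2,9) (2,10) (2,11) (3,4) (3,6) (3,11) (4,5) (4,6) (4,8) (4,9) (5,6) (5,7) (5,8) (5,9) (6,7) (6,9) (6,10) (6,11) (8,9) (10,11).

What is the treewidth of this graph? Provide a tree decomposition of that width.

Treewidth 4.
One optimal decomposition is:
Bags: B1 = {1, 2, 4, 5, 6}  B2 = {2, 4, 5, 6, 9}  B3 = {0, 2, 5, 6, 9}  B4 = {1, 2, 3, 4, 6}  B5 = {0, 2, 5, 6, 7}  B6 = {1, 2, 3, 6, 11}  B7 = {1, 2, 6, 10, 11}  B8 = {2, 4, 5, 8, 9}
Tree: B1–B2, B2–B3, B1–B4, B3–B5, B4–B6, B6–B7, B2–B8

Every bag has size at most 5, so the width is 5 − 1 = 4 and tw(G) ≤ 4. On the other hand G contains the 5-clique {2, 4, 5, 8, 9}. A clique must lie in a single bag of any decomposition, so no decomposition can have width below 4. Therefore the treewidth is 4.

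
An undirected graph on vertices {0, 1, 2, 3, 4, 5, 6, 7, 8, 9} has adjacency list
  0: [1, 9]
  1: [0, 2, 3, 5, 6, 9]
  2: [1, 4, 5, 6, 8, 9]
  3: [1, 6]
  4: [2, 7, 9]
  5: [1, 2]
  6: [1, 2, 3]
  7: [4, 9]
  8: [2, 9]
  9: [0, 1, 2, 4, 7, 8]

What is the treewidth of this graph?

2

A width-2 tree decomposition is:
Bags: B1 = {2, 4, 9}  B2 = {1, 2, 9}  B3 = {4, 7, 9}  B4 = {1, 2, 5}  B5 = {1, 2, 6}  B6 = {2, 8, 9}  B7 = {1, 3, 6}  B8 = {0, 1, 9}
Tree: B1–B2, B1–B3, B2–B4, B2–B5, B2–B6, B5–B7, B2–B8
Every bag has size at most 3, so the width is 3 − 1 = 2 and tw(G) ≤ 2. On the other hand G contains the 3-clique {2, 8, 9}. A clique must lie in a single bag of any decomposition, so no decomposition can have width below 2. Therefore the treewidth is 2.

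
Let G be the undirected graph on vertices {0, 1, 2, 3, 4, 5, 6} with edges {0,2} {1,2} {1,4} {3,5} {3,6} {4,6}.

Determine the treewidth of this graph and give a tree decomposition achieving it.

The largest bag has 2 vertices, giving width 1; this decomposition certifies tw(G) ≤ 1. G has an edge, so its treewidth is at least 1. Combining the bounds, tw(G) = 1.

Treewidth 1.
One optimal decomposition is:
Bags: B1 = {3, 5}  B2 = {3, 6}  B3 = {4, 6}  B4 = {1, 4}  B5 = {1, 2}  B6 = {0, 2}
Tree: B1–B2, B2–B3, B3–B4, B4–B5, B5–B6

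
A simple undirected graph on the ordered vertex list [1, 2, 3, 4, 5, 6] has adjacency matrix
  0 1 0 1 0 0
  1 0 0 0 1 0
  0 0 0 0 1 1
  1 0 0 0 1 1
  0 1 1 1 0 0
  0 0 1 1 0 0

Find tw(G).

A width-2 tree decomposition is:
Bags: B1 = {3, 4, 6}  B2 = {3, 4, 5}  B3 = {1, 4, 5}  B4 = {1, 2, 5}
Tree: B1–B2, B2–B3, B3–B4
Every bag has size at most 3, so the width is 3 − 1 = 2 and tw(G) ≤ 2. Since 6–3–5–4–6 is a cycle in G, G is not acyclic. Forests are exactly the graphs of treewidth ≤ 1, so tw(G) ≥ 2. Therefore the treewidth is 2.

2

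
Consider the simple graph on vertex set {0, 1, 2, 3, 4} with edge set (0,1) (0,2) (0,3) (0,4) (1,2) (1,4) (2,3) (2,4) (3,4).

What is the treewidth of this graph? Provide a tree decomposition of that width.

The largest bag has 4 vertices, giving width 3; this decomposition certifies tw(G) ≤ 3. Conversely, {0, 1, 2, 4} is a clique of size 4, and the vertices of any clique must share a bag in every tree decomposition; so some bag has ≥ 4 vertices and tw(G) ≥ 3. Hence tw(G) = 3 exactly.

Treewidth 3.
One such decomposition:
Bags: B1 = {0, 2, 3, 4}  B2 = {0, 1, 2, 4}
Tree: B1–B2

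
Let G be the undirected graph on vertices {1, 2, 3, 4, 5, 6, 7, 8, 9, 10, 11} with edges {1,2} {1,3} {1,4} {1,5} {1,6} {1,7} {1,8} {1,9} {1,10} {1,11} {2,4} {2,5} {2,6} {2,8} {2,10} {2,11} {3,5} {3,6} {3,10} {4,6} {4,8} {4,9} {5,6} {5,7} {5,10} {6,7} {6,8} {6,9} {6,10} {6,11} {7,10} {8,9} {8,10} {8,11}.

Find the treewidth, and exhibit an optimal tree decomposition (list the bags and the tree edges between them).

The largest bag has 5 vertices, giving width 4; this decomposition certifies tw(G) ≤ 4. On the other hand G contains the 5-clique {1, 4, 6, 8, 9}. A clique must lie in a single bag of any decomposition, so no decomposition can have width below 4. Therefore the treewidth is 4.

Treewidth 4.
One optimal decomposition is:
Bags: B1 = {1, 2, 5, 6, 10}  B2 = {1, 3, 5, 6, 10}  B3 = {1, 2, 6, 8, 10}  B4 = {1, 2, 6, 8, 11}  B5 = {1, 2, 4, 6, 8}  B6 = {1, 4, 6, 8, 9}  B7 = {1, 5, 6, 7, 10}
Tree: B1–B2, B1–B3, B3–B4, B3–B5, B5–B6, B1–B7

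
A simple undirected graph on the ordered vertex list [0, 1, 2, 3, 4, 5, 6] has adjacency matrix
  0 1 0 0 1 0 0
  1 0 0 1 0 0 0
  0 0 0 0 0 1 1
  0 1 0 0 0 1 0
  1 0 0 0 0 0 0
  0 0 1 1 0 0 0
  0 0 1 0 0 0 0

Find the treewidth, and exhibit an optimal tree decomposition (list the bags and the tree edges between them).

The largest bag has 2 vertices, giving width 1; this decomposition certifies tw(G) ≤ 1. Any graph with an edge has treewidth ≥ 1, and G has the edge 6–2. Therefore the treewidth is 1.

Treewidth 1.
One optimal decomposition is:
Bags: B1 = {2, 6}  B2 = {2, 5}  B3 = {3, 5}  B4 = {1, 3}  B5 = {0, 1}  B6 = {0, 4}
Tree: B1–B2, B2–B3, B3–B4, B4–B5, B5–B6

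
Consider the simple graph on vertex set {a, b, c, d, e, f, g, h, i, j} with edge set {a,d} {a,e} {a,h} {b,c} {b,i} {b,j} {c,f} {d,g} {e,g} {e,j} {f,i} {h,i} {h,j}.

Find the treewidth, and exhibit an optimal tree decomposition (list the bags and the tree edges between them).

Treewidth 2.
Bags: B1 = {d, e, g}  B2 = {a, d, e}  B3 = {a, e, j}  B4 = {a, h, j}  B5 = {b, h, j}  B6 = {b, h, i}  B7 = {b, c, i}  B8 = {c, f, i}
Tree: B1–B2, B2–B3, B3–B4, B4–B5, B5–B6, B6–B7, B7–B8

The largest bag has 3 vertices, giving width 2; this decomposition certifies tw(G) ≤ 2. Since g–d–a–e–g is a cycle in G, G is not acyclic. Forests are exactly the graphs of treewidth ≤ 1, so tw(G) ≥ 2. Hence tw(G) = 2 exactly.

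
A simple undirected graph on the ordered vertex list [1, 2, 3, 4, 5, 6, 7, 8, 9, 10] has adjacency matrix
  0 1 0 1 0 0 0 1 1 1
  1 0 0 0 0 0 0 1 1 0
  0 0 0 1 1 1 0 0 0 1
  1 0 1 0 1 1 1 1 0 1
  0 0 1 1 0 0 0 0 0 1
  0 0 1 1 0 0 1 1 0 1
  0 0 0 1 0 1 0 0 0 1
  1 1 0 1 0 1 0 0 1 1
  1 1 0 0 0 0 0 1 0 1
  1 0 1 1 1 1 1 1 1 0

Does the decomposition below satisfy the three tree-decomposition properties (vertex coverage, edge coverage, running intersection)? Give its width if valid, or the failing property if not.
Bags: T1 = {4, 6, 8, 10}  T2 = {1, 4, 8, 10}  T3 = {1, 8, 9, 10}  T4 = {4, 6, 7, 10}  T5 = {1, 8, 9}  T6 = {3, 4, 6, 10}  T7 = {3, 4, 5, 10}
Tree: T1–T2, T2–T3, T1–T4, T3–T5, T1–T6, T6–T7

No — vertex 2 appears in no bag.

A tree decomposition must satisfy three properties: every vertex lies in some bag; for every edge, both endpoints lie together in some bag; and for every vertex, the bags containing it form a connected subtree. Here vertex 2 appears in no bag, so the decomposition is invalid.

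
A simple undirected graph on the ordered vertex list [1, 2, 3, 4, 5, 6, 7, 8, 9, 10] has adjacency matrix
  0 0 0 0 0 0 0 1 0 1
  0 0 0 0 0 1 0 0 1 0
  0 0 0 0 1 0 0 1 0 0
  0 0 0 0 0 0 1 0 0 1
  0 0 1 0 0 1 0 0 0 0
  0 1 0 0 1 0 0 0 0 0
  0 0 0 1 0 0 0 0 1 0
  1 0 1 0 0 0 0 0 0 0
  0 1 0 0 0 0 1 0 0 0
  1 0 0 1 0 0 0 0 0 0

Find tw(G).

A width-2 tree decomposition is:
Bags: B1 = {3, 5, 6}  B2 = {2, 3, 6}  B3 = {2, 3, 9}  B4 = {3, 7, 9}  B5 = {3, 4, 7}  B6 = {3, 4, 10}  B7 = {1, 3, 10}  B8 = {1, 3, 8}
Tree: B1–B2, B2–B3, B3–B4, B4–B5, B5–B6, B6–B7, B7–B8
Every bag has size at most 3, so the width is 3 − 1 = 2 and tw(G) ≤ 2. Since 3–5–6–2–9–7–4–10–1–8–3 is a cycle in G, G is not acyclic. Forests are exactly the graphs of treewidth ≤ 1, so tw(G) ≥ 2. Hence tw(G) = 2 exactly.

2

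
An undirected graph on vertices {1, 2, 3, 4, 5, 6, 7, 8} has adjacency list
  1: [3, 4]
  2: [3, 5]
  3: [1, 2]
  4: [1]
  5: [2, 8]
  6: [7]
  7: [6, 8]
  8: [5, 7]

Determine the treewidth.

A width-1 tree decomposition is:
Bags: B1 = {1, 4}  B2 = {1, 3}  B3 = {2, 3}  B4 = {2, 5}  B5 = {5, 8}  B6 = {7, 8}  B7 = {6, 7}
Tree: B1–B2, B2–B3, B3–B4, B4–B5, B5–B6, B6–B7
Every bag has size at most 2, so the width is 2 − 1 = 1 and tw(G) ≤ 1. Since G has at least one edge (e.g. 4–1), it is not an edgeless graph, so tw(G) ≥ 1. Hence tw(G) = 1 exactly.

1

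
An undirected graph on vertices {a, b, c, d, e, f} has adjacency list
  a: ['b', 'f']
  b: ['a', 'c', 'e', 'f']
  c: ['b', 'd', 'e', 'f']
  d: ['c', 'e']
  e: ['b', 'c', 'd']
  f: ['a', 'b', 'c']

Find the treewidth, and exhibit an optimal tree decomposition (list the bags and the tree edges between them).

Treewidth 2.
One optimal decomposition is:
Bags: B1 = {b, c, e}  B2 = {b, c, f}  B3 = {c, d, e}  B4 = {a, b, f}
Tree: B1–B2, B1–B3, B2–B4

Every bag has size at most 3, so the width is 3 − 1 = 2 and tw(G) ≤ 2. Conversely, {c, d, e} is a clique of size 3, and the vertices of any clique must share a bag in every tree decomposition; so some bag has ≥ 3 vertices and tw(G) ≥ 2. Therefore the treewidth is 2.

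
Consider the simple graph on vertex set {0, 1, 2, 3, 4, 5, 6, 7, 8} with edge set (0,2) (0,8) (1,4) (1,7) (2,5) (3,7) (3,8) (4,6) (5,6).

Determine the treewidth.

2

A width-2 tree decomposition is:
Bags: B1 = {0, 3, 8}  B2 = {0, 2, 3}  B3 = {2, 3, 5}  B4 = {3, 5, 6}  B5 = {3, 4, 6}  B6 = {1, 3, 4}  B7 = {1, 3, 7}
Tree: B1–B2, B2–B3, B3–B4, B4–B5, B5–B6, B6–B7
The largest bag has 3 vertices, giving width 2; this decomposition certifies tw(G) ≤ 2. The edges 3–8–0–2–5–6–4–1–7–3 form a cycle, so G is not a tree and its treewidth is at least 2. Combining the bounds, tw(G) = 2.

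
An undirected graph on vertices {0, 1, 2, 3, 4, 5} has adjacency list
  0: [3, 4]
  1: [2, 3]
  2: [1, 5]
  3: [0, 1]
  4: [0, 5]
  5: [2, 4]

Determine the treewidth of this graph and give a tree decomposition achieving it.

Treewidth 2.
One optimal decomposition is:
Bags: B1 = {0, 3, 4}  B2 = {3, 4, 5}  B3 = {2, 3, 5}  B4 = {1, 2, 3}
Tree: B1–B2, B2–B3, B3–B4

Every bag has size at most 3, so the width is 3 − 1 = 2 and tw(G) ≤ 2. Since 3–0–4–5–2–1–3 is a cycle in G, G is not acyclic. Forests are exactly the graphs of treewidth ≤ 1, so tw(G) ≥ 2. Combining the bounds, tw(G) = 2.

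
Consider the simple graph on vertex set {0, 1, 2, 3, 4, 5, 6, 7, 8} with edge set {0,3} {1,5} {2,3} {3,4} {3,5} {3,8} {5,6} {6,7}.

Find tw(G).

1

A width-1 tree decomposition is:
Bags: B1 = {6, 7}  B2 = {5, 6}  B3 = {3, 5}  B4 = {1, 5}  B5 = {3, 8}  B6 = {3, 4}  B7 = {2, 3}  B8 = {0, 3}
Tree: B1–B2, B2–B3, B3–B4, B3–B5, B5–B6, B6–B7, B3–B8
The largest bag has 2 vertices, giving width 1; this decomposition certifies tw(G) ≤ 1. Since G has at least one edge (e.g. 7–6), it is not an edgeless graph, so tw(G) ≥ 1. The upper and lower bounds meet at 1, so that is the treewidth.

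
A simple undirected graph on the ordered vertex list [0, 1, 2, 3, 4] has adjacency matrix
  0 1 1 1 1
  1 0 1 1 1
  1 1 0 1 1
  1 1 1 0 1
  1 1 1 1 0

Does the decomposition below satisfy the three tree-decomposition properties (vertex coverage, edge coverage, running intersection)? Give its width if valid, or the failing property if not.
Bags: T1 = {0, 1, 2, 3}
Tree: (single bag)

No — vertex 4 appears in no bag.

A tree decomposition must satisfy three properties: every vertex lies in some bag; for every edge, both endpoints lie together in some bag; and for every vertex, the bags containing it form a connected subtree. Here vertex 4 appears in no bag, so the decomposition is invalid.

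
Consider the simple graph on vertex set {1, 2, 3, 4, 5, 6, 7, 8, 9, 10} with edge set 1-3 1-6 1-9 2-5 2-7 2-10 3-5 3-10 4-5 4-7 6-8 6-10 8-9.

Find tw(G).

2

A width-2 tree decomposition is:
Bags: B1 = {1, 8, 9}  B2 = {1, 6, 8}  B3 = {1, 3, 6}  B4 = {3, 6, 10}  B5 = {3, 5, 10}  B6 = {2, 5, 10}  B7 = {2, 4, 5}  B8 = {2, 4, 7}
Tree: B1–B2, B2–B3, B3–B4, B4–B5, B5–B6, B6–B7, B7–B8
The largest bag has 3 vertices, giving width 2; this decomposition certifies tw(G) ≤ 2. Since 9–8–6–1–9 is a cycle in G, G is not acyclic. Forests are exactly the graphs of treewidth ≤ 1, so tw(G) ≥ 2. The upper and lower bounds meet at 2, so that is the treewidth.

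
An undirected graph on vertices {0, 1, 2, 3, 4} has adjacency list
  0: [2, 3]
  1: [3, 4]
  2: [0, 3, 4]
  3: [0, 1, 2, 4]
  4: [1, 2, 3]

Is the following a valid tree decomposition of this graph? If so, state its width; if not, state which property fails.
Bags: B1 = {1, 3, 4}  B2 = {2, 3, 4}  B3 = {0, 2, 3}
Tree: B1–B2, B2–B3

Yes; width 2.

Checking the three conditions: (i) the bags cover all of {0, 1, 2, 3, 4}; (ii) for each edge, some bag contains both endpoints; (iii) the bags containing any fixed vertex form a subtree. All hold, so the decomposition is valid with width 3 − 1 = 2.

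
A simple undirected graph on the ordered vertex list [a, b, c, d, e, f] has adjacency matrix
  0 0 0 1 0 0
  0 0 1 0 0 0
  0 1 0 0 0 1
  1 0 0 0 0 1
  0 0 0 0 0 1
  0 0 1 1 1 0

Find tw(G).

A width-1 tree decomposition is:
Bags: B1 = {d, f}  B2 = {e, f}  B3 = {a, d}  B4 = {c, f}  B5 = {b, c}
Tree: B1–B2, B1–B3, B1–B4, B4–B5
The largest bag has 2 vertices, giving width 1; this decomposition certifies tw(G) ≤ 1. G has an edge, so its treewidth is at least 1. Hence tw(G) = 1 exactly.

1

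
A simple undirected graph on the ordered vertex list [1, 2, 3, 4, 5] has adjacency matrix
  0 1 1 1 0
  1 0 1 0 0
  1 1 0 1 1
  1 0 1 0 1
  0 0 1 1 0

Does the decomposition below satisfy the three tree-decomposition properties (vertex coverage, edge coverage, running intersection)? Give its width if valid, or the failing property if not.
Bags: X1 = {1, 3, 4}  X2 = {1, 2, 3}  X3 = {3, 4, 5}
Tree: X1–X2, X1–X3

Yes; width 2.

Every vertex of G appears in some bag (union = {1, 2, 3, 4, 5}); every edge is covered by a bag; and for each vertex v the set of bags containing v is connected in the bag tree. The decomposition is therefore valid. The largest bag has 3 vertices, so the width is 2.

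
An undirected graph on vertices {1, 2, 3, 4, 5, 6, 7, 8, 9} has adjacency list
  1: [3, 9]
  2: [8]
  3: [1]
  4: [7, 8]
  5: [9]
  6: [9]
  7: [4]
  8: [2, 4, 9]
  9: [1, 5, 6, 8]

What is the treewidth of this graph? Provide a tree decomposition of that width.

Treewidth 1.
One such decomposition:
Bags: B1 = {5, 9}  B2 = {6, 9}  B3 = {8, 9}  B4 = {1, 9}  B5 = {2, 8}  B6 = {4, 8}  B7 = {4, 7}  B8 = {1, 3}
Tree: B1–B2, B2–B3, B2–B4, B3–B5, B3–B6, B6–B7, B4–B8

Each bag holds 2 vertices, so the decomposition has width 1, which upper-bounds the treewidth. Since G has at least one edge (e.g. 9–5), it is not an edgeless graph, so tw(G) ≥ 1. The upper and lower bounds meet at 1, so that is the treewidth.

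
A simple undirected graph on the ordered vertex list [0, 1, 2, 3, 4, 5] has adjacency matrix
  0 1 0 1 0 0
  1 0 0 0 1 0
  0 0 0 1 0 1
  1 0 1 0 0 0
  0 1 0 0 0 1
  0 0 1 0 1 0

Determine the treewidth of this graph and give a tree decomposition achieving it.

Treewidth 2.
Bags: B1 = {1, 4, 5}  B2 = {0, 1, 5}  B3 = {0, 3, 5}  B4 = {2, 3, 5}
Tree: B1–B2, B2–B3, B3–B4

The largest bag has 3 vertices, giving width 2; this decomposition certifies tw(G) ≤ 2. The edges 5–4–1–0–3–2–5 form a cycle, so G is not a tree and its treewidth is at least 2. Therefore the treewidth is 2.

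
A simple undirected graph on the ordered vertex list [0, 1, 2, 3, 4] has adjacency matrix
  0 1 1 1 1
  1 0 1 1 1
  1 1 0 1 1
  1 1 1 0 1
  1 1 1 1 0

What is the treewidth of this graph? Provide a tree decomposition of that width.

Treewidth 4.
One such decomposition:
Bags: B1 = {0, 1, 2, 3, 4}
Tree: (single bag)

A single bag containing all 5 vertices is trivially a valid decomposition of width 4. Conversely, {0, 1, 2, 3, 4} is a clique of size 5, and the vertices of any clique must share a bag in every tree decomposition; so some bag has ≥ 5 vertices and tw(G) ≥ 4. Hence tw(G) = 4 exactly.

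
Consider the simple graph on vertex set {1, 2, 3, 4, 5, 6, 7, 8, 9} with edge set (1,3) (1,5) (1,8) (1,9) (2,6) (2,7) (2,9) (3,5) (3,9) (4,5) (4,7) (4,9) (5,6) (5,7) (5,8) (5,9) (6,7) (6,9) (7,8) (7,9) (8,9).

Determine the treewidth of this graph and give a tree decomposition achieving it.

The largest bag has 4 vertices, giving width 3; this decomposition certifies tw(G) ≤ 3. For the lower bound, the 4 vertices {2, 6, 7, 9} are pairwise adjacent, and any tree decomposition puts a clique entirely inside one bag — forcing width ≥ 3. Combining the bounds, tw(G) = 3.

Treewidth 3.
Bags: B1 = {5, 6, 7, 9}  B2 = {5, 7, 8, 9}  B3 = {4, 5, 7, 9}  B4 = {2, 6, 7, 9}  B5 = {1, 5, 8, 9}  B6 = {1, 3, 5, 9}
Tree: B1–B2, B2–B3, B1–B4, B2–B5, B5–B6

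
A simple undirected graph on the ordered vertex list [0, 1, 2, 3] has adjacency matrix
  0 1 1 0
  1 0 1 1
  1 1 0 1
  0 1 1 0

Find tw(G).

A width-2 tree decomposition is:
Bags: B1 = {1, 2, 3}  B2 = {0, 1, 2}
Tree: B1–B2
Every bag has size at most 3, so the width is 3 − 1 = 2 and tw(G) ≤ 2. For the lower bound, the 3 vertices {0, 1, 2} are pairwise adjacent, and any tree decomposition puts a clique entirely inside one bag — forcing width ≥ 2. Therefore the treewidth is 2.

2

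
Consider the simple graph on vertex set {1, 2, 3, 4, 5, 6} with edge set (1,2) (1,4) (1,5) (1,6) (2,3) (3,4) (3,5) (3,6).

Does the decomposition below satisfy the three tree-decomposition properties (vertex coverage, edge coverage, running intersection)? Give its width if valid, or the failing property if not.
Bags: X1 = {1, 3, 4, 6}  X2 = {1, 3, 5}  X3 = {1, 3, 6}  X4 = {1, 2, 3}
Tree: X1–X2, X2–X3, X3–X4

A tree decomposition must satisfy three properties: every vertex lies in some bag; for every edge, both endpoints lie together in some bag; and for every vertex, the bags containing it form a connected subtree. Here bags containing vertex 6 are not connected in the tree, so the decomposition is invalid.

No — bags containing vertex 6 are not connected in the tree.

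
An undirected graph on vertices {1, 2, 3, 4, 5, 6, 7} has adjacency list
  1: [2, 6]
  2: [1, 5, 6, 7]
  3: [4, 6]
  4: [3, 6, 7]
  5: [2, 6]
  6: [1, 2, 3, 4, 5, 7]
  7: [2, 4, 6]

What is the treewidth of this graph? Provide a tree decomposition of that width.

Treewidth 2.
One optimal decomposition is:
Bags: B1 = {2, 6, 7}  B2 = {4, 6, 7}  B3 = {1, 2, 6}  B4 = {2, 5, 6}  B5 = {3, 4, 6}
Tree: B1–B2, B1–B3, B3–B4, B2–B5

Each bag holds 3 vertices, so the decomposition has width 2, which upper-bounds the treewidth. For the lower bound, the 3 vertices {1, 2, 6} are pairwise adjacent, and any tree decomposition puts a clique entirely inside one bag — forcing width ≥ 2. Combining the bounds, tw(G) = 2.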